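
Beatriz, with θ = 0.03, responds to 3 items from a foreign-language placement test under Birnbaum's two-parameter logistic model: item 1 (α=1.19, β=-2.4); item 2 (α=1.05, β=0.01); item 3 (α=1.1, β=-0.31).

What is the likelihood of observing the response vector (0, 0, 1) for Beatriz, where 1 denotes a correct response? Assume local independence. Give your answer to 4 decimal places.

P(θ) = 1 / (1 + exp(−α(θ − β)))
P_1 = 1/(1+e^{-2.8917}) = 0.9474
P_2 = 1/(1+e^{-0.0210}) = 0.5052
P_3 = 1/(1+e^{-0.3740}) = 0.5924
L = (1−P_1) × (1−P_2) × P_3 = 0.0526 × 0.4948 × 0.5924 = 0.01541

0.0154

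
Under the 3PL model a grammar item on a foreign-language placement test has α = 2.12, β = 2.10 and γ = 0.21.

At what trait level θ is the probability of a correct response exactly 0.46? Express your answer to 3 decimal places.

P(θ) = γ + (1 − γ) · 1 / (1 + exp(−α(θ − β)))
Remove guessing floor: (0.46 − 0.21)/(1 − 0.21) = 0.3165
logit = ln(0.3165/0.6835) = -0.7701
θ = β + logit/(α) = 2.10 + (-0.7701)/2.1200 = 1.7367

1.737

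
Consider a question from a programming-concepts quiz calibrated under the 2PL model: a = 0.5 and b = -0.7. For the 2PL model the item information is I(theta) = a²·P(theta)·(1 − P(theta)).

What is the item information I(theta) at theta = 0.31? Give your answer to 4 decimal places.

0.0587

P = 1/(1+e^{-0.5050}) = 0.6236
P(1−P) = 0.6236 × 0.3764 = 0.2347
I = a² × P(1−P) = 0.5² × 0.2347 = 0.05868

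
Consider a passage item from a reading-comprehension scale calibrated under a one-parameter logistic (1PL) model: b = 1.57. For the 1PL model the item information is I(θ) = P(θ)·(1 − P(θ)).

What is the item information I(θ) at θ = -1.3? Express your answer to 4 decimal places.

0.0508

P = 1/(1+e^{2.8700}) = 0.0537
P(1−P) = 0.0537 × 0.9463 = 0.0508
I = P(1−P) = 0.05078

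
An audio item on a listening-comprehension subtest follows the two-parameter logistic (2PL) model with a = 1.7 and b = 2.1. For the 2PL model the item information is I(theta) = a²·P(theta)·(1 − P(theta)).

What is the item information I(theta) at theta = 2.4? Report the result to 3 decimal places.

P = 1/(1+e^{-0.5100}) = 0.6248
P(1−P) = 0.6248 × 0.3752 = 0.2344
I = a² × P(1−P) = 1.7² × 0.2344 = 0.67748

0.677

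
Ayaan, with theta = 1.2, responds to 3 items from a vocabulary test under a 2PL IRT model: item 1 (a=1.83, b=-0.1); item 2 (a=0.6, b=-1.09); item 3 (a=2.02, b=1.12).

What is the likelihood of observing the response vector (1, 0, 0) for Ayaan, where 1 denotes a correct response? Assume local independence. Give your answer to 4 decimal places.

P(theta) = 1 / (1 + exp(−a(theta − b)))
P_1 = 1/(1+e^{-2.3790}) = 0.9152
P_2 = 1/(1+e^{-1.3740}) = 0.7980
P_3 = 1/(1+e^{-0.1616}) = 0.5403
L = P_1 × (1−P_2) × (1−P_3) = 0.9152 × 0.2020 × 0.4597 = 0.08497

0.0850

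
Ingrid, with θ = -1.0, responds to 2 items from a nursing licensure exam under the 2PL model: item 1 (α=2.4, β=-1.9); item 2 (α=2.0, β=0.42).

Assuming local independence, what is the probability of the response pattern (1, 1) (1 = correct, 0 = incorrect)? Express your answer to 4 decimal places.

P(θ) = 1 / (1 + exp(−α(θ − β)))
P_1 = 1/(1+e^{-2.1600}) = 0.8966
P_2 = 1/(1+e^{2.8400}) = 0.0552
L = P_1 × P_2 = 0.8966 × 0.0552 = 0.04949

0.0495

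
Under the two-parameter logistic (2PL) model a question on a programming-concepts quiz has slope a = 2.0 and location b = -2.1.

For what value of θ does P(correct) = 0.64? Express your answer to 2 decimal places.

P(θ) = 1 / (1 + exp(−a(θ − b)))
logit = ln(0.6400/0.3600) = 0.5754
θ = b + logit/(a) = -2.1 + 0.5754/2.0000 = -1.8123

-1.81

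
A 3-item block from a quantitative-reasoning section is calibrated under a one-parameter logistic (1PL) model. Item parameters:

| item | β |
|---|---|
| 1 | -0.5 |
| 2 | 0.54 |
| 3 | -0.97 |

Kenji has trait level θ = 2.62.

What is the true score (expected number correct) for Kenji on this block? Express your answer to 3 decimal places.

P(θ) = 1 / (1 + exp(−(θ − β)))
P_1 = 1/(1+e^{-3.1200}) = 0.9577
P_2 = 1/(1+e^{-2.0800}) = 0.8889
P_3 = 1/(1+e^{-3.5900}) = 0.9731
E[score] = 0.9577 + 0.8889 + 0.9731 = 2.8198

2.820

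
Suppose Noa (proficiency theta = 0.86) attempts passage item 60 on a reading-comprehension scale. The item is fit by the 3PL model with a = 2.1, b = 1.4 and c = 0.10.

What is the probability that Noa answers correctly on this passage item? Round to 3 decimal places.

0.319

P(theta) = c + (1 − c) · 1 / (1 + exp(−a(theta − b)))
Exponent: 2.1 × (0.86 − 1.4) = -1.1340
1/(1 + e^{1.1340}) = 0.2434
P = 0.10 + 0.90 × 0.2434 = 0.3191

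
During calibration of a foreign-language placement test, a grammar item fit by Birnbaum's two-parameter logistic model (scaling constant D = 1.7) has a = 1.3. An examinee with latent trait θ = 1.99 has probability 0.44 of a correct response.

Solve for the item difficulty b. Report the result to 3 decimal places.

P(θ) = 1 / (1 + exp(−D·a(θ − b)))
logit(0.44) = ln(0.44/0.56) = -0.2412
b = θ − logit/(1.7·a) = 1.99 − (-0.2412)/2.2100 = 2.0991

2.099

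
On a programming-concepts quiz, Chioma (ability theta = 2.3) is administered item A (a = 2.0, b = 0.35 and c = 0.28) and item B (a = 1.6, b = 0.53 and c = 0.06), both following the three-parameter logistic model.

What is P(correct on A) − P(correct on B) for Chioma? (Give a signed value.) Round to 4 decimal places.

P(theta) = c + (1 − c) · 1 / (1 + exp(−a(theta − b)))
P_A = 0.9857
P_B = 0.9477
P_A − P_B = 0.0380

0.0380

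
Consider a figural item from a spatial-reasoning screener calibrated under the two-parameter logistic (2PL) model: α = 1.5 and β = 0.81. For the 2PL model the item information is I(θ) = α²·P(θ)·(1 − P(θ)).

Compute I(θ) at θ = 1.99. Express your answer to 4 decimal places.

0.2798

P = 1/(1+e^{-1.7700}) = 0.8545
P(1−P) = 0.8545 × 0.1455 = 0.1244
I = α² × P(1−P) = 1.5² × 0.1244 = 0.27981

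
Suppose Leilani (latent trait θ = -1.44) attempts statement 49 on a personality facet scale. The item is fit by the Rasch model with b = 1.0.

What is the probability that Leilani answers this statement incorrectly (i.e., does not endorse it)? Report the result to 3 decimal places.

P(θ) = 1 / (1 + exp(−(θ − b)))
Exponent: (-1.44 − 1.0) = -2.4400
1/(1 + e^{2.4400}) = 0.0802
P = 0.0802
P(incorrect) = 1 − 0.0802 = 0.9198

0.920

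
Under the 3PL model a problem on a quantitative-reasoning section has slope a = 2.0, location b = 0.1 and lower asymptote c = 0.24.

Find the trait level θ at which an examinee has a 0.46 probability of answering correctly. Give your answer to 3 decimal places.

P(θ) = c + (1 − c) · 1 / (1 + exp(−a(θ − b)))
Remove guessing floor: (0.46 − 0.24)/(1 − 0.24) = 0.2895
logit = ln(0.2895/0.7105) = -0.8979
θ = b + logit/(a) = 0.1 + (-0.8979)/2.0000 = -0.3490

-0.349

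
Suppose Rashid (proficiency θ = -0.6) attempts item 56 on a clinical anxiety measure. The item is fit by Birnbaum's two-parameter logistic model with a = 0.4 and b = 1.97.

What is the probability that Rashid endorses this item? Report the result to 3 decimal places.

0.263

P(θ) = 1 / (1 + exp(−a(θ − b)))
Exponent: 0.4 × (-0.6 − 1.97) = -1.0280
1/(1 + e^{1.0280}) = 0.2635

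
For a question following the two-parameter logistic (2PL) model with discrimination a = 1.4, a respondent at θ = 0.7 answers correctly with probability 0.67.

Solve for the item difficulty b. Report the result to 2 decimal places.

P(θ) = 1 / (1 + exp(−a(θ − b)))
logit(0.67) = ln(0.67/0.33) = 0.7082
b = θ − logit/(a) = 0.7 − 0.7082/1.4000 = 0.1942

0.19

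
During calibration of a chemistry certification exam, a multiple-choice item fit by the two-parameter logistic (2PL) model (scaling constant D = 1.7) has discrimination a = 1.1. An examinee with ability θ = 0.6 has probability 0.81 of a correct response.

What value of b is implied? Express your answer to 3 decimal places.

-0.175

P(θ) = 1 / (1 + exp(−D·a(θ − b)))
logit(0.81) = ln(0.81/0.19) = 1.4500
b = θ − logit/(1.7·a) = 0.6 − 1.4500/1.8700 = -0.1754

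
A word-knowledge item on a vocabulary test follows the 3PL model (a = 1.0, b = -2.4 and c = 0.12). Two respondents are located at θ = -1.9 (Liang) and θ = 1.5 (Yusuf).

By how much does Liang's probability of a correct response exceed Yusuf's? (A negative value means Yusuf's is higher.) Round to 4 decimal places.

P(θ) = c + (1 − c) · 1 / (1 + exp(−a(θ − b)))
P(Liang) = 0.6678  [exponent 0.5000]
P(Yusuf) = 0.9825  [exponent 3.9000]
Difference = 0.6678 − 0.9825 = -0.3148

-0.3148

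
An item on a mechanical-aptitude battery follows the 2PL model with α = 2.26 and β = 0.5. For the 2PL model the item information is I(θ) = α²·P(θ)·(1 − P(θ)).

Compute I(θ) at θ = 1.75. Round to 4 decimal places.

P = 1/(1+e^{-2.8250}) = 0.9440
P(1−P) = 0.9440 × 0.0560 = 0.0529
I = α² × P(1−P) = 2.26² × 0.0529 = 0.26995

0.2700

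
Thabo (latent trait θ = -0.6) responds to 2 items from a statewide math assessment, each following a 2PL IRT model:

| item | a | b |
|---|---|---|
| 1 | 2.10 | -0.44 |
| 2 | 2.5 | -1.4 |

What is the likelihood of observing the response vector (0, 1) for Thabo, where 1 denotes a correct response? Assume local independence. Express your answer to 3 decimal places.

P(θ) = 1 / (1 + exp(−a(θ − b)))
P_1 = 1/(1+e^{0.3360}) = 0.4168
P_2 = 1/(1+e^{-2.0000}) = 0.8808
L = (1−P_1) × P_2 = 0.5832 × 0.8808 = 0.51370

0.514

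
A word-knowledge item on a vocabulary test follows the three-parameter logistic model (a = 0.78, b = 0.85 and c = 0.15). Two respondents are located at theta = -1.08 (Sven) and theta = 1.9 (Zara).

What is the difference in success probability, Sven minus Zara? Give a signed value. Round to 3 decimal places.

-0.436

P(theta) = c + (1 − c) · 1 / (1 + exp(−a(theta − b)))
P(Sven) = 0.3044  [exponent -1.5054]
P(Zara) = 0.7399  [exponent 0.8190]
Difference = 0.3044 − 0.7399 = -0.4355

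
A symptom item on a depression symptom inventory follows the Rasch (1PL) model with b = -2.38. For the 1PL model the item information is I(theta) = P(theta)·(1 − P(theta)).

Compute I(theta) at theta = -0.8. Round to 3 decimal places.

0.142

P = 1/(1+e^{-1.5800}) = 0.8292
P(1−P) = 0.8292 × 0.1708 = 0.1416
I = P(1−P) = 0.14162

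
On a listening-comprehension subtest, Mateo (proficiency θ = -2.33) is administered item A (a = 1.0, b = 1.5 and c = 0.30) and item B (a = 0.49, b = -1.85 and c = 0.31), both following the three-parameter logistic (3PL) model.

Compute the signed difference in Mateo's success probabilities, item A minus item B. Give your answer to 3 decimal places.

P(θ) = c + (1 − c) · 1 / (1 + exp(−a(θ − b)))
P_A = 0.3149
P_B = 0.6146
P_A − P_B = -0.2997

-0.300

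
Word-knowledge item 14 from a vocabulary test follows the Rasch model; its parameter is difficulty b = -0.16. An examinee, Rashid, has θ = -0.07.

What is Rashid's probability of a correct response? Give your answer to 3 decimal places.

0.522

P(θ) = 1 / (1 + exp(−(θ − b)))
Exponent: (-0.07 − (-0.16)) = 0.0900
1/(1 + e^{-0.0900}) = 0.5225
P = 0.5225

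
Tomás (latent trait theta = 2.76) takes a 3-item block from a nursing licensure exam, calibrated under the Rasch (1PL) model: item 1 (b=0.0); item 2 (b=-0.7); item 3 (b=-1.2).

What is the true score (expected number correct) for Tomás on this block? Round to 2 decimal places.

2.89

P(theta) = 1 / (1 + exp(−(theta − b)))
P_1 = 1/(1+e^{-2.7600}) = 0.9405
P_2 = 1/(1+e^{-3.4600}) = 0.9695
P_3 = 1/(1+e^{-3.9600}) = 0.9813
E[score] = 0.9405 + 0.9695 + 0.9813 = 2.8913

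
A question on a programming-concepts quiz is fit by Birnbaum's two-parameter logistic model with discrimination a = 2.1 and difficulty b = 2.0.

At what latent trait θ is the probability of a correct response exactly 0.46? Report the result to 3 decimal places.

1.924

P(θ) = 1 / (1 + exp(−a(θ − b)))
logit = ln(0.4600/0.5400) = -0.1603
θ = b + logit/(a) = 2.0 + (-0.1603)/2.1000 = 1.9236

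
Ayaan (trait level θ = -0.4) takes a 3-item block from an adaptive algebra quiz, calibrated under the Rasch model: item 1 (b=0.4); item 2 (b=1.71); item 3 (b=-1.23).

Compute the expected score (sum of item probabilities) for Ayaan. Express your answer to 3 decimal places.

1.115

P(θ) = 1 / (1 + exp(−(θ − b)))
P_1 = 1/(1+e^{0.8000}) = 0.3100
P_2 = 1/(1+e^{2.1100}) = 0.1081
P_3 = 1/(1+e^{-0.8300}) = 0.6964
E[score] = 0.3100 + 0.1081 + 0.6964 = 1.1145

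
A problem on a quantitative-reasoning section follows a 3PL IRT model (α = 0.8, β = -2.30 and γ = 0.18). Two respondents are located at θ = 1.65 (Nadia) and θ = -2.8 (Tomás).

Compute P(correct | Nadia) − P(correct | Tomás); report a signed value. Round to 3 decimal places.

0.458

P(θ) = γ + (1 − γ) · 1 / (1 + exp(−α(θ − β)))
P(Nadia) = 0.9666  [exponent 3.1600]
P(Tomás) = 0.5091  [exponent -0.4000]
Difference = 0.9666 − 0.5091 = 0.4576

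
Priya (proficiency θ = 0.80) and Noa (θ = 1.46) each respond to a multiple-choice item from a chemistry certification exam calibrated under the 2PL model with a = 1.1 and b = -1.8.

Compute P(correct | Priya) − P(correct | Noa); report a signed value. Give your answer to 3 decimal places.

-0.027

P(θ) = 1 / (1 + exp(−a(θ − b)))
P(Priya) = 0.9458  [exponent 2.8600]
P(Noa) = 0.9730  [exponent 3.5860]
Difference = 0.9458 − 0.9730 = -0.0272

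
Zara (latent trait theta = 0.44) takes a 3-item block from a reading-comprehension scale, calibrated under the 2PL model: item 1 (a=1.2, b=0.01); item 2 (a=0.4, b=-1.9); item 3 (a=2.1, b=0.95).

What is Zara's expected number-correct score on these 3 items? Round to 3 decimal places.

P(theta) = 1 / (1 + exp(−a(theta − b)))
P_1 = 1/(1+e^{-0.5160}) = 0.6262
P_2 = 1/(1+e^{-0.9360}) = 0.7183
P_3 = 1/(1+e^{1.0710}) = 0.2552
E[score] = 0.6262 + 0.7183 + 0.2552 = 1.5997

1.600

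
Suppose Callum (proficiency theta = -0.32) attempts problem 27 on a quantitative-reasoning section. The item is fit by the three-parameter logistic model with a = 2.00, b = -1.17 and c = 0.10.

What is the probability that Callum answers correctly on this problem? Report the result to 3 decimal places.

P(theta) = c + (1 − c) · 1 / (1 + exp(−a(theta − b)))
Exponent: 2.00 × (-0.32 − (-1.17)) = 1.7000
1/(1 + e^{-1.7000}) = 0.8455
P = 0.10 + 0.90 × 0.8455 = 0.8610

0.861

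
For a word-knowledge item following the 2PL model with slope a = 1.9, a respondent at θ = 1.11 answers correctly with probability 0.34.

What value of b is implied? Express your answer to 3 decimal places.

1.459

P(θ) = 1 / (1 + exp(−a(θ − b)))
logit(0.34) = ln(0.34/0.66) = -0.6633
b = θ − logit/(a) = 1.11 − (-0.6633)/1.9000 = 1.4591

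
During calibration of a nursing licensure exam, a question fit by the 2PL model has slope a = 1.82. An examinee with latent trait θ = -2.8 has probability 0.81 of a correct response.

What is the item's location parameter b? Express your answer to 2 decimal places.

P(θ) = 1 / (1 + exp(−a(θ − b)))
logit(0.81) = ln(0.81/0.19) = 1.4500
b = θ − logit/(a) = -2.8 − 1.4500/1.8200 = -3.5967

-3.60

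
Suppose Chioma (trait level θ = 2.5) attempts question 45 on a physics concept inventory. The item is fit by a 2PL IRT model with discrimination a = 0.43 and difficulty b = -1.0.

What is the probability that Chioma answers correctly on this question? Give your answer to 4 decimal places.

0.8183

P(θ) = 1 / (1 + exp(−a(θ − b)))
Exponent: 0.43 × (2.5 − (-1.0)) = 1.5050
1/(1 + e^{-1.5050}) = 0.8183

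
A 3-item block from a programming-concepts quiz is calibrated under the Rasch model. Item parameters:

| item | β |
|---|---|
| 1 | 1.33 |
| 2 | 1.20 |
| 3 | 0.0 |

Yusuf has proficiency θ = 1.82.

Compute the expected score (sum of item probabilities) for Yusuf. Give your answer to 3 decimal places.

2.131

P(θ) = 1 / (1 + exp(−(θ − β)))
P_1 = 1/(1+e^{-0.4900}) = 0.6201
P_2 = 1/(1+e^{-0.6200}) = 0.6502
P_3 = 1/(1+e^{-1.8200}) = 0.8606
E[score] = 0.6201 + 0.6502 + 0.8606 = 2.1309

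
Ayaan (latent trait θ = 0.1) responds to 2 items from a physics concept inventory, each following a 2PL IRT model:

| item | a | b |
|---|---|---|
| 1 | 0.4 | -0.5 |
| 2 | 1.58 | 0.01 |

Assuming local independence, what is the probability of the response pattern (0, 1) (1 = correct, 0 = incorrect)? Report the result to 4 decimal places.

P(θ) = 1 / (1 + exp(−a(θ − b)))
P_1 = 1/(1+e^{-0.2400}) = 0.5597
P_2 = 1/(1+e^{-0.1422}) = 0.5355
L = (1−P_1) × P_2 = 0.4403 × 0.5355 = 0.23577

0.2358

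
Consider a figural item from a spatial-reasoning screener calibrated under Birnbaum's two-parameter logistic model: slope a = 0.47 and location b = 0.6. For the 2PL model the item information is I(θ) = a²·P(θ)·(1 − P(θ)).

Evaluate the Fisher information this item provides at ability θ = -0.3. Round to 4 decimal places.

P = 1/(1+e^{0.4230}) = 0.3958
P(1−P) = 0.3958 × 0.6042 = 0.2391
I = a² × P(1−P) = 0.47² × 0.2391 = 0.05283

0.0528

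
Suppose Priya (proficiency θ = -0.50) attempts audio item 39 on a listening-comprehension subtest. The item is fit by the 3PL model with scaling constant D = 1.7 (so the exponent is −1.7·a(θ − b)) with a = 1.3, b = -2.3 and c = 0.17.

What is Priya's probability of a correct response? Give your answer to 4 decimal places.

P(θ) = c + (1 − c) · 1 / (1 + exp(−D·a(θ − b)))
Exponent: 1.7 × 1.3 × (-0.50 − (-2.3)) = 3.9780
1/(1 + e^{-3.9780}) = 0.9816
P = 0.17 + 0.83 × 0.9816 = 0.9847

0.9847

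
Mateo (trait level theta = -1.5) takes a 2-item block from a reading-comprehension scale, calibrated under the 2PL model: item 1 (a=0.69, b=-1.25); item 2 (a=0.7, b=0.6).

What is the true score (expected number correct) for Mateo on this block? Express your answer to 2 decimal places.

P(theta) = 1 / (1 + exp(−a(theta − b)))
P_1 = 1/(1+e^{0.1725}) = 0.4570
P_2 = 1/(1+e^{1.4700}) = 0.1869
E[score] = 0.4570 + 0.1869 = 0.6439

0.64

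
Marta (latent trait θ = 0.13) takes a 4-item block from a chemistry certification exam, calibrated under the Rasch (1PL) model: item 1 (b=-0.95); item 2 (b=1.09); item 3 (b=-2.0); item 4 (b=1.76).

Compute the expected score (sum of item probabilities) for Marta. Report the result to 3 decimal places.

2.081

P(θ) = 1 / (1 + exp(−(θ − b)))
P_1 = 1/(1+e^{-1.0800}) = 0.7465
P_2 = 1/(1+e^{0.9600}) = 0.2769
P_3 = 1/(1+e^{-2.1300}) = 0.8938
P_4 = 1/(1+e^{1.6300}) = 0.1638
E[score] = 0.7465 + 0.2769 + 0.8938 + 0.1638 = 2.0810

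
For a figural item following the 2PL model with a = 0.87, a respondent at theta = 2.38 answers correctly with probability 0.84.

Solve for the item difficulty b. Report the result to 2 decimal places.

0.47

P(theta) = 1 / (1 + exp(−a(theta − b)))
logit(0.84) = ln(0.84/0.16) = 1.6582
b = theta − logit/(a) = 2.38 − 1.6582/0.8700 = 0.4740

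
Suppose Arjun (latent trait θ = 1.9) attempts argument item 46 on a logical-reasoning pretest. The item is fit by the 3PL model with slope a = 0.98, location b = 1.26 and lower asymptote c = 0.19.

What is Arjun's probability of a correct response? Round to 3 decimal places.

P(θ) = c + (1 − c) · 1 / (1 + exp(−a(θ − b)))
Exponent: 0.98 × (1.9 − 1.26) = 0.6272
1/(1 + e^{-0.6272}) = 0.6519
P = 0.19 + 0.81 × 0.6519 = 0.7180

0.718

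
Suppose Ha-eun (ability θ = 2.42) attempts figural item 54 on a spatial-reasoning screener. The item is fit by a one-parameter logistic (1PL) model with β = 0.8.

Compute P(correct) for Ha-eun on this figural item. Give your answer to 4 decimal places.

P(θ) = 1 / (1 + exp(−(θ − β)))
Exponent: (2.42 − 0.8) = 1.6200
1/(1 + e^{-1.6200}) = 0.8348
P = 0.8348

0.8348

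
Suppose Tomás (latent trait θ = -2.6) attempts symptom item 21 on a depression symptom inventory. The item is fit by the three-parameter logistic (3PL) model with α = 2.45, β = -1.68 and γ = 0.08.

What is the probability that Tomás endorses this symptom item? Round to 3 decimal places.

0.167

P(θ) = γ + (1 − γ) · 1 / (1 + exp(−α(θ − β)))
Exponent: 2.45 × (-2.6 − (-1.68)) = -2.2540
1/(1 + e^{2.2540}) = 0.0950
P = 0.08 + 0.92 × 0.0950 = 0.1674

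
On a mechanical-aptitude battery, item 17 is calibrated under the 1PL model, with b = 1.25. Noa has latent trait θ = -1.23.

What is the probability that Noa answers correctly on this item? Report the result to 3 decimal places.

0.077

P(θ) = 1 / (1 + exp(−(θ − b)))
Exponent: (-1.23 − 1.25) = -2.4800
1/(1 + e^{2.4800}) = 0.0773
P = 0.0773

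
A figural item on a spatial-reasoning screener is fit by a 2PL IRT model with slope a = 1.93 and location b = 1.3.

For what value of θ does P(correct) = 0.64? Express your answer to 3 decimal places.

1.598

P(θ) = 1 / (1 + exp(−a(θ − b)))
logit = ln(0.6400/0.3600) = 0.5754
θ = b + logit/(a) = 1.3 + 0.5754/1.9300 = 1.5981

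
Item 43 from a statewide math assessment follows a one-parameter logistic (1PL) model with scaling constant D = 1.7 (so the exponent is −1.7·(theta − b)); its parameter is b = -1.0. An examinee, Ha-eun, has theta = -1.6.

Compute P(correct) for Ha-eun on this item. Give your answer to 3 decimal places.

P(theta) = 1 / (1 + exp(−D·(theta − b)))
Exponent: 1.7 × (-1.6 − (-1.0)) = -1.0200
1/(1 + e^{1.0200}) = 0.2650
P = 0.2650

0.265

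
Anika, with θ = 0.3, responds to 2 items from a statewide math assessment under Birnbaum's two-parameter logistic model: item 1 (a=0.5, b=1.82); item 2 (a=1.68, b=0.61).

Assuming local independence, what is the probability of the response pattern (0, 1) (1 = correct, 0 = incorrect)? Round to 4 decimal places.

0.2539

P(θ) = 1 / (1 + exp(−a(θ − b)))
P_1 = 1/(1+e^{0.7600}) = 0.3186
P_2 = 1/(1+e^{0.5208}) = 0.3727
L = (1−P_1) × P_2 = 0.6814 × 0.3727 = 0.25392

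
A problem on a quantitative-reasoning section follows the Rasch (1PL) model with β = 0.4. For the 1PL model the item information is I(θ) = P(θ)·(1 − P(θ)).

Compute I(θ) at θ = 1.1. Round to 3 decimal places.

P = 1/(1+e^{-0.7000}) = 0.6682
P(1−P) = 0.6682 × 0.3318 = 0.2217
I = P(1−P) = 0.22171

0.222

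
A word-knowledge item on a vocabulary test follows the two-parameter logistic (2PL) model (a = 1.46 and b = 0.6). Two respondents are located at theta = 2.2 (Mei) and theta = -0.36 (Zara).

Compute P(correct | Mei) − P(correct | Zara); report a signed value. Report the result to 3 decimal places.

0.714

P(theta) = 1 / (1 + exp(−a(theta − b)))
P(Mei) = 0.9118  [exponent 2.3360]
P(Zara) = 0.1976  [exponent -1.4016]
Difference = 0.9118 − 0.1976 = 0.7143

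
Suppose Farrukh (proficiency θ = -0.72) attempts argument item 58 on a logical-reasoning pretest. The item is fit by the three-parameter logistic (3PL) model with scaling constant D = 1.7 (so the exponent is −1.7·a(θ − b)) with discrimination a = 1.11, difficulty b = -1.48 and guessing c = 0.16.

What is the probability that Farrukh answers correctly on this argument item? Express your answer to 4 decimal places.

0.8383

P(θ) = c + (1 − c) · 1 / (1 + exp(−D·a(θ − b)))
Exponent: 1.7 × 1.11 × (-0.72 − (-1.48)) = 1.4341
1/(1 + e^{-1.4341}) = 0.8075
P = 0.16 + 0.84 × 0.8075 = 0.8383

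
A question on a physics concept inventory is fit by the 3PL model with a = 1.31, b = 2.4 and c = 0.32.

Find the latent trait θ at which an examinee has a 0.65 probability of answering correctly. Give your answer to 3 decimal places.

P(θ) = c + (1 − c) · 1 / (1 + exp(−a(θ − b)))
Remove guessing floor: (0.65 − 0.32)/(1 − 0.32) = 0.4853
logit = ln(0.4853/0.5147) = -0.0588
θ = b + logit/(a) = 2.4 + (-0.0588)/1.3100 = 2.3551

2.355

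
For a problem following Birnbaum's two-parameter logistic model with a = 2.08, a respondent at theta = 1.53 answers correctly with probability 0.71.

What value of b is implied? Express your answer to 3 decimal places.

1.100

P(theta) = 1 / (1 + exp(−a(theta − b)))
logit(0.71) = ln(0.71/0.29) = 0.8954
b = theta − logit/(a) = 1.53 − 0.8954/2.0800 = 1.0995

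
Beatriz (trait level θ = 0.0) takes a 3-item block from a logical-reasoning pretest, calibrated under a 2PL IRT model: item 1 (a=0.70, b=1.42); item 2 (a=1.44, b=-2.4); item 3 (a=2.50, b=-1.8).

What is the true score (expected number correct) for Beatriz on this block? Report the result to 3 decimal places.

2.229

P(θ) = 1 / (1 + exp(−a(θ − b)))
P_1 = 1/(1+e^{0.9940}) = 0.2701
P_2 = 1/(1+e^{-3.4560}) = 0.9694
P_3 = 1/(1+e^{-4.5000}) = 0.9890
E[score] = 0.2701 + 0.9694 + 0.9890 = 2.2285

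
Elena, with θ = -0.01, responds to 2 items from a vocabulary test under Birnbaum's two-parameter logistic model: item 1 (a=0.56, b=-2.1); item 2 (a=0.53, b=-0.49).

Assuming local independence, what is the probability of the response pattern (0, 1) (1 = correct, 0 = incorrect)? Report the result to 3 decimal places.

0.133

P(θ) = 1 / (1 + exp(−a(θ − b)))
P_1 = 1/(1+e^{-1.1704}) = 0.7632
P_2 = 1/(1+e^{-0.2544}) = 0.5633
L = (1−P_1) × P_2 = 0.2368 × 0.5633 = 0.13337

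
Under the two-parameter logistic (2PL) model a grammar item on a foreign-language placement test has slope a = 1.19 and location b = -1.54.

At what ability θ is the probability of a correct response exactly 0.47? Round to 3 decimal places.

P(θ) = 1 / (1 + exp(−a(θ − b)))
logit = ln(0.4700/0.5300) = -0.1201
θ = b + logit/(a) = -1.54 + (-0.1201)/1.1900 = -1.6410

-1.641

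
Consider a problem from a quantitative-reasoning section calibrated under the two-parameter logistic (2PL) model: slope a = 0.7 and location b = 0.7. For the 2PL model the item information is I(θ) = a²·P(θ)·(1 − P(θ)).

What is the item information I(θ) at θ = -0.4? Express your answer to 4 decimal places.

0.1060

P = 1/(1+e^{0.7700}) = 0.3165
P(1−P) = 0.3165 × 0.6835 = 0.2163
I = a² × P(1−P) = 0.7² × 0.2163 = 0.10600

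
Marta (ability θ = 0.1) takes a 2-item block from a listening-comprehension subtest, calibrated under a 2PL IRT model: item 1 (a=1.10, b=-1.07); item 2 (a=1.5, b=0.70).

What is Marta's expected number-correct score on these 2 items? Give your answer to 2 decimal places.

P(θ) = 1 / (1 + exp(−a(θ − b)))
P_1 = 1/(1+e^{-1.2870}) = 0.7836
P_2 = 1/(1+e^{0.9000}) = 0.2891
E[score] = 0.7836 + 0.2891 = 1.0727

1.07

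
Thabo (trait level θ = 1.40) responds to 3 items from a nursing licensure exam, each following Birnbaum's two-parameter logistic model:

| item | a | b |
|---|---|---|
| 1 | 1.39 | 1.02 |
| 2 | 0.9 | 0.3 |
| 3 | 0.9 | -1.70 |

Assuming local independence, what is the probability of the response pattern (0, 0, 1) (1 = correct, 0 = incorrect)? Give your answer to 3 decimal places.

P(θ) = 1 / (1 + exp(−a(θ − b)))
P_1 = 1/(1+e^{-0.5282}) = 0.6291
P_2 = 1/(1+e^{-0.9900}) = 0.7291
P_3 = 1/(1+e^{-2.7900}) = 0.9421
L = (1−P_1) × (1−P_2) × P_3 = 0.3709 × 0.2709 × 0.9421 = 0.09468

0.095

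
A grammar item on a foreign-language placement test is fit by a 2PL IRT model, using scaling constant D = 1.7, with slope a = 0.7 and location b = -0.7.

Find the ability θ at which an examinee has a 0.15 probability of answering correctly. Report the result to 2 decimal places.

P(θ) = 1 / (1 + exp(−D·a(θ − b)))
logit = ln(0.1500/0.8500) = -1.7346
θ = b + logit/(1.7·a) = -0.7 + (-1.7346)/1.1900 = -2.1576

-2.16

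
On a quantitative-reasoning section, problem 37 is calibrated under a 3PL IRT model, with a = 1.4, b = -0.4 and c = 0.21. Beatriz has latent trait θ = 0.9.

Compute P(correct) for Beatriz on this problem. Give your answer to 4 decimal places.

0.8898

P(θ) = c + (1 − c) · 1 / (1 + exp(−a(θ − b)))
Exponent: 1.4 × (0.9 − (-0.4)) = 1.8200
1/(1 + e^{-1.8200}) = 0.8606
P = 0.21 + 0.79 × 0.8606 = 0.8898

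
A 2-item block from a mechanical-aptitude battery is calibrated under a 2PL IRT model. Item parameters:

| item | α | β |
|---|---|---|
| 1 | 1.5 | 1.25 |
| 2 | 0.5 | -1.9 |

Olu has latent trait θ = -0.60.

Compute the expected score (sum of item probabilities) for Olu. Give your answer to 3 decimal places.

P(θ) = 1 / (1 + exp(−α(θ − β)))
P_1 = 1/(1+e^{2.7750}) = 0.0587
P_2 = 1/(1+e^{-0.6500}) = 0.6570
E[score] = 0.0587 + 0.6570 = 0.7157

0.716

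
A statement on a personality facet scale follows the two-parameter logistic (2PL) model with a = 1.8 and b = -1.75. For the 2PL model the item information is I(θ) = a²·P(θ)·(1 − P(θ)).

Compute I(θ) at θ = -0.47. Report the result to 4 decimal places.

0.2675

P = 1/(1+e^{-2.3040}) = 0.9092
P(1−P) = 0.9092 × 0.0908 = 0.0825
I = a² × P(1−P) = 1.8² × 0.0825 = 0.26746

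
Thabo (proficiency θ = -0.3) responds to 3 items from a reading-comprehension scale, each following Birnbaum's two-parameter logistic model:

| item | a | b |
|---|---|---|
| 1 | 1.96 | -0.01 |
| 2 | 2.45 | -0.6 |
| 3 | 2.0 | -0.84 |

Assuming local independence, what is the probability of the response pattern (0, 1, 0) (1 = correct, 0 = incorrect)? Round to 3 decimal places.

0.109

P(θ) = 1 / (1 + exp(−a(θ − b)))
P_1 = 1/(1+e^{0.5684}) = 0.3616
P_2 = 1/(1+e^{-0.7350}) = 0.6759
P_3 = 1/(1+e^{-1.0800}) = 0.7465
L = (1−P_1) × P_2 × (1−P_3) = 0.6384 × 0.6759 × 0.2535 = 0.10939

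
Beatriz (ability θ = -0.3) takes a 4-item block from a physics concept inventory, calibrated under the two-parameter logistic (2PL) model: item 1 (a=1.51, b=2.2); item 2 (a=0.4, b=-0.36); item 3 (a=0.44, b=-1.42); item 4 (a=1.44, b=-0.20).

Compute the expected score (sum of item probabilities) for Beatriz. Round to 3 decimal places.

1.613

P(θ) = 1 / (1 + exp(−a(θ − b)))
P_1 = 1/(1+e^{3.7750}) = 0.0224
P_2 = 1/(1+e^{-0.0240}) = 0.5060
P_3 = 1/(1+e^{-0.4928}) = 0.6208
P_4 = 1/(1+e^{0.1440}) = 0.4641
E[score] = 0.0224 + 0.5060 + 0.6208 + 0.4641 = 1.6133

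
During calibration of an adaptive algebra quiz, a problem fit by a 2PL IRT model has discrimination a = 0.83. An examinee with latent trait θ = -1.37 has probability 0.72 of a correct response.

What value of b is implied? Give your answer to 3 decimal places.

P(θ) = 1 / (1 + exp(−a(θ − b)))
logit(0.72) = ln(0.72/0.28) = 0.9445
b = θ − logit/(a) = -1.37 − 0.9445/0.8300 = -2.5079

-2.508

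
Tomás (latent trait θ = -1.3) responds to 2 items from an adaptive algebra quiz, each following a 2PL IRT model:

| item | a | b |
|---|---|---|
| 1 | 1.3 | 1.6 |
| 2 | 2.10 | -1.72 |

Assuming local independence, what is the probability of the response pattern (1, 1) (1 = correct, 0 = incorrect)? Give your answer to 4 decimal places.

0.0159

P(θ) = 1 / (1 + exp(−a(θ − b)))
P_1 = 1/(1+e^{3.7700}) = 0.0225
P_2 = 1/(1+e^{-0.8820}) = 0.7072
L = P_1 × P_2 = 0.0225 × 0.7072 = 0.01594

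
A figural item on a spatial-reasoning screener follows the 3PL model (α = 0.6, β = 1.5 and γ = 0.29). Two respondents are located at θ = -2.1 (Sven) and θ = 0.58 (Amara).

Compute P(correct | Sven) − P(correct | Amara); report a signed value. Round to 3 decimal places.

P(θ) = γ + (1 − γ) · 1 / (1 + exp(−α(θ − β)))
P(Sven) = 0.3634  [exponent -2.1600]
P(Amara) = 0.5494  [exponent -0.5520]
Difference = 0.3634 − 0.5494 = -0.1860

-0.186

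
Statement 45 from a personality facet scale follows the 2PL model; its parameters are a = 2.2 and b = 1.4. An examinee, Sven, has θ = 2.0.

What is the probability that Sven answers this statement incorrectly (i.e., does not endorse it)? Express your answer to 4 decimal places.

0.2108

P(θ) = 1 / (1 + exp(−a(θ − b)))
Exponent: 2.2 × (2.0 − 1.4) = 1.3200
1/(1 + e^{-1.3200}) = 0.7892
P(incorrect) = 1 − 0.7892 = 0.2108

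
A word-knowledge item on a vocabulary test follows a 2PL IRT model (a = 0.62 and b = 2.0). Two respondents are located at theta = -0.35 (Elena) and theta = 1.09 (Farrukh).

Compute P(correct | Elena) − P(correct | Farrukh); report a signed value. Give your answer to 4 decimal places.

-0.1736

P(theta) = 1 / (1 + exp(−a(theta − b)))
P(Elena) = 0.1889  [exponent -1.4570]
P(Farrukh) = 0.3626  [exponent -0.5642]
Difference = 0.1889 − 0.3626 = -0.1736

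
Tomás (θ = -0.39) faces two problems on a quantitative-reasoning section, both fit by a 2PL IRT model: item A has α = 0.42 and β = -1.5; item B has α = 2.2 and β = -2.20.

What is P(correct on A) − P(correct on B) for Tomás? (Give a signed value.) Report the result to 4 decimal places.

-0.3672

P(θ) = 1 / (1 + exp(−α(θ − β)))
P_A = 0.6145
P_B = 0.9817
P_A − P_B = -0.3672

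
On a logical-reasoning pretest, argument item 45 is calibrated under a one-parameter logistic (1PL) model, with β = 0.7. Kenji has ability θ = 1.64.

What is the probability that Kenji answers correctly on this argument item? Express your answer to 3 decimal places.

0.719

P(θ) = 1 / (1 + exp(−(θ − β)))
Exponent: (1.64 − 0.7) = 0.9400
1/(1 + e^{-0.9400}) = 0.7191
P = 0.7191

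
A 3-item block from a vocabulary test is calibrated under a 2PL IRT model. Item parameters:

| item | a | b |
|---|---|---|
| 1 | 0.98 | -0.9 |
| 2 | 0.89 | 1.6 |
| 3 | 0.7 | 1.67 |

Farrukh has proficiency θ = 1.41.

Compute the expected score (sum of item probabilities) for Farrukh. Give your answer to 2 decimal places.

1.82

P(θ) = 1 / (1 + exp(−a(θ − b)))
P_1 = 1/(1+e^{-2.2638}) = 0.9058
P_2 = 1/(1+e^{0.1691}) = 0.4578
P_3 = 1/(1+e^{0.1820}) = 0.4546
E[score] = 0.9058 + 0.4578 + 0.4546 = 1.8183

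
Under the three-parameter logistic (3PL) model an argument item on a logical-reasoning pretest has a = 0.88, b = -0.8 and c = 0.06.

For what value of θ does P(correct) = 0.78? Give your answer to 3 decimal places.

0.547

P(θ) = c + (1 − c) · 1 / (1 + exp(−a(θ − b)))
Remove guessing floor: (0.78 − 0.06)/(1 − 0.06) = 0.7660
logit = ln(0.7660/0.2340) = 1.1856
θ = b + logit/(a) = -0.8 + 1.1856/0.8800 = 0.5473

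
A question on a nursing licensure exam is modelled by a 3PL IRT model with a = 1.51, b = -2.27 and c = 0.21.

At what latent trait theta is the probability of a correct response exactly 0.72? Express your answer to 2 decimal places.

-1.87

P(theta) = c + (1 − c) · 1 / (1 + exp(−a(theta − b)))
Remove guessing floor: (0.72 − 0.21)/(1 − 0.21) = 0.6456
logit = ln(0.6456/0.3544) = 0.5996
theta = b + logit/(a) = -2.27 + 0.5996/1.5100 = -1.8729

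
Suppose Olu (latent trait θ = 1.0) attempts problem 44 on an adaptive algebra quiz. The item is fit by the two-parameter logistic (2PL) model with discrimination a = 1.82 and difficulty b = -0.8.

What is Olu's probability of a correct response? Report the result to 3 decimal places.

0.964

P(θ) = 1 / (1 + exp(−a(θ − b)))
Exponent: 1.82 × (1.0 − (-0.8)) = 3.2760
1/(1 + e^{-3.2760}) = 0.9636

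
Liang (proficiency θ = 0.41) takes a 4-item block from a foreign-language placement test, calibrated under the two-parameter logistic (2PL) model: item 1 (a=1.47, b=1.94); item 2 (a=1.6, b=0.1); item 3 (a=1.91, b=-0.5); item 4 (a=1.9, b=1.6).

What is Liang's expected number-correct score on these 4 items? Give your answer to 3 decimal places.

1.662

P(θ) = 1 / (1 + exp(−a(θ − b)))
P_1 = 1/(1+e^{2.2491}) = 0.0954
P_2 = 1/(1+e^{-0.4960}) = 0.6215
P_3 = 1/(1+e^{-1.7381}) = 0.8504
P_4 = 1/(1+e^{2.2610}) = 0.0944
E[score] = 0.0954 + 0.6215 + 0.8504 + 0.0944 = 1.6618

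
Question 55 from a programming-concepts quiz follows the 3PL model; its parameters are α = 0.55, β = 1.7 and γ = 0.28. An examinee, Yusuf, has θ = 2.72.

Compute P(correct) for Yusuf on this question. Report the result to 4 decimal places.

P(θ) = γ + (1 − γ) · 1 / (1 + exp(−α(θ − β)))
Exponent: 0.55 × (2.72 − 1.7) = 0.5610
1/(1 + e^{-0.5610}) = 0.6367
P = 0.28 + 0.72 × 0.6367 = 0.7384

0.7384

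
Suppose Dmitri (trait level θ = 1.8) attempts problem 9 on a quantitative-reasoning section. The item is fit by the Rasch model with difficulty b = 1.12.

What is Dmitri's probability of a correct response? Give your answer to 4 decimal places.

P(θ) = 1 / (1 + exp(−(θ − b)))
Exponent: (1.8 − 1.12) = 0.6800
1/(1 + e^{-0.6800}) = 0.6637
P = 0.6637

0.6637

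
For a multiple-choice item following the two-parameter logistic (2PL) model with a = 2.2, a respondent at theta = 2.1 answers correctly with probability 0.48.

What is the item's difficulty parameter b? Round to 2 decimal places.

2.14

P(theta) = 1 / (1 + exp(−a(theta − b)))
logit(0.48) = ln(0.48/0.52) = -0.0800
b = theta − logit/(a) = 2.1 − (-0.0800)/2.2000 = 2.1364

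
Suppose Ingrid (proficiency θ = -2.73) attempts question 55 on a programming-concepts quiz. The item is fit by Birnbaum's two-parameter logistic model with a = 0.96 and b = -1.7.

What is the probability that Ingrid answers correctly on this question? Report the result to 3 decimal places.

P(θ) = 1 / (1 + exp(−a(θ − b)))
Exponent: 0.96 × (-2.73 − (-1.7)) = -0.9888
1/(1 + e^{0.9888}) = 0.2711

0.271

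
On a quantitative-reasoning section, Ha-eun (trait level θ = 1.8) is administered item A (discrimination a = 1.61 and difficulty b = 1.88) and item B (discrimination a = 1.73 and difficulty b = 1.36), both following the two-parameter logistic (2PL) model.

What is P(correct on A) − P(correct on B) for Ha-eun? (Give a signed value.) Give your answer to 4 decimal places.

P(θ) = 1 / (1 + exp(−a(θ − b)))
P_A = 0.4678
P_B = 0.6816
P_A − P_B = -0.2138

-0.2138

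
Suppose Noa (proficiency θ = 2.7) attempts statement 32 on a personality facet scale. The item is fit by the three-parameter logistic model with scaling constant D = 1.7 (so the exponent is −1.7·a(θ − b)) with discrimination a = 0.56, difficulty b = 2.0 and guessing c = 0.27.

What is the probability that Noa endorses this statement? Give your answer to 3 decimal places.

P(θ) = c + (1 − c) · 1 / (1 + exp(−D·a(θ − b)))
Exponent: 1.7 × 0.56 × (2.7 − 2.0) = 0.6664
1/(1 + e^{-0.6664}) = 0.6607
P = 0.27 + 0.73 × 0.6607 = 0.7523

0.752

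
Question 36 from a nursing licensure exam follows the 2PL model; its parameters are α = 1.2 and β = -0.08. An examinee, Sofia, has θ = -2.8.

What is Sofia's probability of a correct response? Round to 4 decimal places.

0.0368

P(θ) = 1 / (1 + exp(−α(θ − β)))
Exponent: 1.2 × (-2.8 − (-0.08)) = -3.2640
1/(1 + e^{3.2640}) = 0.0368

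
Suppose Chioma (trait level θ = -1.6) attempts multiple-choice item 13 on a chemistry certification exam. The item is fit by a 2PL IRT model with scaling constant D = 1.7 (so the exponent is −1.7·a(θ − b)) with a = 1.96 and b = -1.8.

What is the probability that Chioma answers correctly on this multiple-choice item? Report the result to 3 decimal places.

0.661

P(θ) = 1 / (1 + exp(−D·a(θ − b)))
Exponent: 1.7 × 1.96 × (-1.6 − (-1.8)) = 0.6664
1/(1 + e^{-0.6664}) = 0.6607
P = 0.6607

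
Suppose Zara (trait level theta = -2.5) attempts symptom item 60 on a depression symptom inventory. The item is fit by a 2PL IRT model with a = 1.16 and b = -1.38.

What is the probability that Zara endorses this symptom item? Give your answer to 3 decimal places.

P(theta) = 1 / (1 + exp(−a(theta − b)))
Exponent: 1.16 × (-2.5 − (-1.38)) = -1.2992
1/(1 + e^{1.2992}) = 0.2143

0.214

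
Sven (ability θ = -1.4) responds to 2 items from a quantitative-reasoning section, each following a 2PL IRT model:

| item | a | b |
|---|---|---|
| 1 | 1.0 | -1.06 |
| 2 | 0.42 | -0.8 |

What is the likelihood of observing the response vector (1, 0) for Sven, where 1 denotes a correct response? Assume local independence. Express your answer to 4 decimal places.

0.2340

P(θ) = 1 / (1 + exp(−a(θ − b)))
P_1 = 1/(1+e^{0.3400}) = 0.4158
P_2 = 1/(1+e^{0.2520}) = 0.4373
L = P_1 × (1−P_2) = 0.4158 × 0.5627 = 0.23396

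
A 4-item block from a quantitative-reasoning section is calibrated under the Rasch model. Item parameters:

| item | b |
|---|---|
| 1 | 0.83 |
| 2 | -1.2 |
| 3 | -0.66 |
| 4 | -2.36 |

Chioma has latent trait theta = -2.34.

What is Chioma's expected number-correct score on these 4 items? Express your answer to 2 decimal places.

0.94

P(theta) = 1 / (1 + exp(−(theta − b)))
P_1 = 1/(1+e^{3.1700}) = 0.0403
P_2 = 1/(1+e^{1.1400}) = 0.2423
P_3 = 1/(1+e^{1.6800}) = 0.1571
P_4 = 1/(1+e^{-0.0200}) = 0.5050
E[score] = 0.0403 + 0.2423 + 0.1571 + 0.5050 = 0.9447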